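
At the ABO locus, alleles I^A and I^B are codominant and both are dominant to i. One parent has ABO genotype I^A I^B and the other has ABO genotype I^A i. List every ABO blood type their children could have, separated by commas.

A, B, AB

Gametes from I^A I^B × I^A i give offspring ABO genotypes I^A I^A, I^A I^B, I^A i, I^B i, i.e. phenotypes A, B, AB.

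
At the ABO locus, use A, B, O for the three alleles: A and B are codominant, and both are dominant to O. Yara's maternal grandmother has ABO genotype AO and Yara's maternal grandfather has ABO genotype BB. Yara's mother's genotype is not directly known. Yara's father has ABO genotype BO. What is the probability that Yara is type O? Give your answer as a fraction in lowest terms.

Yara's mother's ABO genotype from AO × BB: 1/2 AB, 1/2 BO.
Crossing each possibility with the father BO and summing P(type O): 1/2·0 + 1/2·1/4 = 1/8.

1/8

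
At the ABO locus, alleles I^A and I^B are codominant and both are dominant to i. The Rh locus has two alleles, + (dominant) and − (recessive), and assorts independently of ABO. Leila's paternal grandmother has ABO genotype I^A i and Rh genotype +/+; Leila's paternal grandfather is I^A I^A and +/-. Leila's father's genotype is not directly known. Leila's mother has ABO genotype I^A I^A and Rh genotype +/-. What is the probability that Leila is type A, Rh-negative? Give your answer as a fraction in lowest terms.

Leila's father's ABO genotype from I^A i × I^A I^A: 1/2 I^A I^A, 1/2 I^A i.
Crossing each possibility with the mother I^A I^A and summing P(type A): 1/2·1 + 1/2·1 = 1.
Similarly for Rh via the father's Rh distribution: P(Rh-) = 1/8.
Independent loci: 1 × 1/8 = 1/8.

1/8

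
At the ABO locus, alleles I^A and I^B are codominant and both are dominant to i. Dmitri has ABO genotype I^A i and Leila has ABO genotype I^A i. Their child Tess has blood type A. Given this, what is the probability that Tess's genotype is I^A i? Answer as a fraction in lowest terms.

2/3

Cross I^A i × I^A i → 1/4 I^A I^A, 1/2 I^A i, 1/4 i i.
Type-A genotypes among offspring: I^A I^A (1/4), I^A i (1/2); total 3/4.
P(I^A i | type A) = (1/2) / (3/4) = 2/3.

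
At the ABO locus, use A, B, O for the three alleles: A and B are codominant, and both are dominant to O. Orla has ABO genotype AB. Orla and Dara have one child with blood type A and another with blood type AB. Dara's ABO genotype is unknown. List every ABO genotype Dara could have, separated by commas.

AA, AB, AO, BO

For each candidate genotype of Dara, check whether crossing it with AB can produce every observed child phenotype.
  AA → possible child types {A, AB} ✓
  AB → possible child types {A, B, AB} ✓
  AO → possible child types {A, B, AB} ✓
  BB → possible child types {B, AB} ✗
  BO → possible child types {A, B, AB} ✓
  OO → possible child types {A, B} ✗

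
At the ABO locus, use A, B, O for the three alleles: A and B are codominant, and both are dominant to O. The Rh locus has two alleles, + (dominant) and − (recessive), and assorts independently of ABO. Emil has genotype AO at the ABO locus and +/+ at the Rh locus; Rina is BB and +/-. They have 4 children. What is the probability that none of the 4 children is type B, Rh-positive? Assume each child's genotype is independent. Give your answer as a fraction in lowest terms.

1/16

ABO cross AO × BB → 1/2 B, 1/2 AB.
Rh cross +/+ × +/- → 1 Rh+; so P(type B, Rh-positive) = 1/2 × 1 = 1/2 per child.
P(not type B, Rh-positive) = 1/2 for one child; (1/2)^4 = 1/16.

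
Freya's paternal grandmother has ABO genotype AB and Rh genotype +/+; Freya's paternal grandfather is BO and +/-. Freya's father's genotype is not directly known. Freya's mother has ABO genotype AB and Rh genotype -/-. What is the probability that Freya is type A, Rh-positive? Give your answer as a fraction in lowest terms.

3/16

Freya's father's ABO genotype from AB × BO: 1/4 AB, 1/4 AO, 1/4 BB, 1/4 BO.
Crossing each possibility with the mother AB and summing P(type A): 1/4·1/4 + 1/4·1/2 + 1/4·0 + 1/4·1/4 = 1/4.
Similarly for Rh via the father's Rh distribution: P(Rh+) = 3/4.
Independent loci: 1/4 × 3/4 = 3/16.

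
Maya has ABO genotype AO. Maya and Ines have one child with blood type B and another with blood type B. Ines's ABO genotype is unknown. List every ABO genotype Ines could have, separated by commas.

For each candidate genotype of Ines, check whether crossing it with AO can produce every observed child phenotype.
  AA → possible child types {A} ✗
  AB → possible child types {A, B, AB} ✓
  AO → possible child types {O, A} ✗
  BB → possible child types {B, AB} ✓
  BO → possible child types {O, A, B, AB} ✓
  OO → possible child types {O, A} ✗

AB, BB, BO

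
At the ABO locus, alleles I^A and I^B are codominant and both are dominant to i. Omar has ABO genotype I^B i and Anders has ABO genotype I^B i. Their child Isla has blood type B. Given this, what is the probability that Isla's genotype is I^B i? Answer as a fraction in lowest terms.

Cross I^B i × I^B i → 1/4 I^B I^B, 1/2 I^B i, 1/4 i i.
Type-B genotypes among offspring: I^B I^B (1/4), I^B i (1/2); total 3/4.
P(I^B i | type B) = (1/2) / (3/4) = 2/3.

2/3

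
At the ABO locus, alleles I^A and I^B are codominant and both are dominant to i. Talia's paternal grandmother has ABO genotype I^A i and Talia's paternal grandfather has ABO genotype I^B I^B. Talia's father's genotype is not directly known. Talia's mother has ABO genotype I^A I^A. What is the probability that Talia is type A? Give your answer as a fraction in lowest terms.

Talia's father's ABO genotype from I^A i × I^B I^B: 1/2 I^A I^B, 1/2 I^B i.
Crossing each possibility with the mother I^A I^A and summing P(type A): 1/2·1/2 + 1/2·1/2 = 1/2.

1/2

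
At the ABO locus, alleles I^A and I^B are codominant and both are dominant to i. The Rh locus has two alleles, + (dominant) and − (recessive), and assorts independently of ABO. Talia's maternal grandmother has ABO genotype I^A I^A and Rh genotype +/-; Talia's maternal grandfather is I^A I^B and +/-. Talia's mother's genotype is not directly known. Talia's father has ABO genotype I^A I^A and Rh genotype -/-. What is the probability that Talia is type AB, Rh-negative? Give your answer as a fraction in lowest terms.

1/8

Talia's mother's ABO genotype from I^A I^A × I^A I^B: 1/2 I^A I^A, 1/2 I^A I^B.
Crossing each possibility with the father I^A I^A and summing P(type AB): 1/2·0 + 1/2·1/2 = 1/4.
Similarly for Rh via the mother's Rh distribution: P(Rh-) = 1/2.
Independent loci: 1/4 × 1/2 = 1/8.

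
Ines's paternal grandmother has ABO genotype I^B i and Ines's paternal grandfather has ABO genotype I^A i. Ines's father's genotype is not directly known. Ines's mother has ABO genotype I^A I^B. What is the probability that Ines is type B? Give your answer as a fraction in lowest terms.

3/8

Ines's father's ABO genotype from I^B i × I^A i: 1/4 I^A I^B, 1/4 I^A i, 1/4 I^B i, 1/4 i i.
Crossing each possibility with the mother I^A I^B and summing P(type B): 1/4·1/4 + 1/4·1/4 + 1/4·1/2 + 1/4·1/2 = 3/8.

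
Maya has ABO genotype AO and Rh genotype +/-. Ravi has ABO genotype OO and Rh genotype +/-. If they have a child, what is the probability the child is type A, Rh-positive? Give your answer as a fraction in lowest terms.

3/8

ABO cross AO × OO → offspring phenotypes: 1/2 O, 1/2 A.
Rh cross +/- × +/- → 3/4 Rh+, 1/4 Rh-.
Independent loci: P(type A, Rh-positive) = 1/2 × 3/4 = 3/8.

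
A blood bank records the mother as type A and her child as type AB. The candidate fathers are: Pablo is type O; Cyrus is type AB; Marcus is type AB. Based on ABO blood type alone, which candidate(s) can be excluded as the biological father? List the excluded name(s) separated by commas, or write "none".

Pablo

A candidate is excluded only if no genotype consistent with his phenotype could produce a type AB child with a type A mother.
Pablo (type O): no genotype consistent with that phenotype can produce a type-AB child with a type-A mother.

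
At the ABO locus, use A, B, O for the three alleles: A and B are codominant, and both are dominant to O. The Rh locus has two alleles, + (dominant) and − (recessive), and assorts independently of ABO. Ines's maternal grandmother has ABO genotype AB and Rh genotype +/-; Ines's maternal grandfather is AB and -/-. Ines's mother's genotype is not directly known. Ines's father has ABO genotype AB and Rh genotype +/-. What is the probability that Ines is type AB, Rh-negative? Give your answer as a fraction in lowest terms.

Ines's mother's ABO genotype from AB × AB: 1/4 AA, 1/2 AB, 1/4 BB.
Crossing each possibility with the father AB and summing P(type AB): 1/4·1/2 + 1/2·1/2 + 1/4·1/2 = 1/2.
Similarly for Rh via the mother's Rh distribution: P(Rh-) = 3/8.
Independent loci: 1/2 × 3/8 = 3/16.

3/16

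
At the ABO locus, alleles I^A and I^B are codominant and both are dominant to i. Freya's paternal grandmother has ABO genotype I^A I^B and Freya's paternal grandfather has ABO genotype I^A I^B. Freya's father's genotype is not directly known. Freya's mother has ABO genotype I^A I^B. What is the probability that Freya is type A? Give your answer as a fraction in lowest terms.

1/4

Freya's father's ABO genotype from I^A I^B × I^A I^B: 1/4 I^A I^A, 1/2 I^A I^B, 1/4 I^B I^B.
Crossing each possibility with the mother I^A I^B and summing P(type A): 1/4·1/2 + 1/2·1/4 + 1/4·0 = 1/4.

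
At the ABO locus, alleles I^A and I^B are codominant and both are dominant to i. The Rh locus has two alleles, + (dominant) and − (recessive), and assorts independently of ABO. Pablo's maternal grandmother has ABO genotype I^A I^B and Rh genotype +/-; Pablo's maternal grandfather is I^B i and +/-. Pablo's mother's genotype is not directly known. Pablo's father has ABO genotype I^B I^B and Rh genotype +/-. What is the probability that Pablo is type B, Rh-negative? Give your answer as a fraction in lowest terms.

3/16

Pablo's mother's ABO genotype from I^A I^B × I^B i: 1/4 I^A I^B, 1/4 I^A i, 1/4 I^B I^B, 1/4 I^B i.
Crossing each possibility with the father I^B I^B and summing P(type B): 1/4·1/2 + 1/4·1/2 + 1/4·1 + 1/4·1 = 3/4.
Similarly for Rh via the mother's Rh distribution: P(Rh-) = 1/4.
Independent loci: 3/4 × 1/4 = 3/16.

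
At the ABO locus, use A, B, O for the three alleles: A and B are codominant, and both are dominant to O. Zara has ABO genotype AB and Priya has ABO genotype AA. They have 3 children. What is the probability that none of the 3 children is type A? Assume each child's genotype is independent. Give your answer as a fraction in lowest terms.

ABO cross AB × AA → 1/2 A, 1/2 AB.
So P(type A) = 1/2 per child.
P(not type A) = 1/2 for one child; (1/2)^3 = 1/8.

1/8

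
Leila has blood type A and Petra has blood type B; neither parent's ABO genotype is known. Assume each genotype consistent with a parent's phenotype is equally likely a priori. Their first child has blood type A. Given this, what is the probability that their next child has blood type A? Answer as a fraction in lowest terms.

Possible genotypes: Leila ∈ {I^A I^A, I^A i}; Petra ∈ {I^B I^B, I^B i}.
Weight each parental genotype pair by prior × P(type-A child):
  I^A I^A × I^B i: posterior weight 2/3; P(next child type A) = 1/2.
  I^A i × I^B i: posterior weight 1/3; P(next child type A) = 1/4.
Weighted sum = 5/12.

5/12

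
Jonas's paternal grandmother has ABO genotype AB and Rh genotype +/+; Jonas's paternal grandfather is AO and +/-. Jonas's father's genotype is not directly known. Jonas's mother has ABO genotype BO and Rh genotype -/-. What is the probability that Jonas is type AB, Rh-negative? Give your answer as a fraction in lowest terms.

Jonas's father's ABO genotype from AB × AO: 1/4 AA, 1/4 AB, 1/4 AO, 1/4 BO.
Crossing each possibility with the mother BO and summing P(type AB): 1/4·1/2 + 1/4·1/4 + 1/4·1/4 + 1/4·0 = 1/4.
Similarly for Rh via the father's Rh distribution: P(Rh-) = 1/4.
Independent loci: 1/4 × 1/4 = 1/16.

1/16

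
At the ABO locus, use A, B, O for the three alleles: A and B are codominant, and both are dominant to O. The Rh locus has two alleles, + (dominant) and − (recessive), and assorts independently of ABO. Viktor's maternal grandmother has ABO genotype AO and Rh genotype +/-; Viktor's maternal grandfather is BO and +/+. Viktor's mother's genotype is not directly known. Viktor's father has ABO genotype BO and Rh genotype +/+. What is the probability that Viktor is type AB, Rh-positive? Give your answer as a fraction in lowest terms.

1/8

Viktor's mother's ABO genotype from AO × BO: 1/4 AB, 1/4 AO, 1/4 BO, 1/4 OO.
Crossing each possibility with the father BO and summing P(type AB): 1/4·1/4 + 1/4·1/4 + 1/4·0 + 1/4·0 = 1/8.
Similarly for Rh via the mother's Rh distribution: P(Rh+) = 1.
Independent loci: 1/8 × 1 = 1/8.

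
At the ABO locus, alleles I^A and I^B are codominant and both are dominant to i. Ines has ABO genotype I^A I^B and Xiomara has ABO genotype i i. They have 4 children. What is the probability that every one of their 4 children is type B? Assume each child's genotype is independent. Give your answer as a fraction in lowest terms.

1/16

ABO cross I^A I^B × i i → 1/2 A, 1/2 B.
So P(type B) = 1/2 per child.
All 4 independent: (1/2)^4 = 1/16.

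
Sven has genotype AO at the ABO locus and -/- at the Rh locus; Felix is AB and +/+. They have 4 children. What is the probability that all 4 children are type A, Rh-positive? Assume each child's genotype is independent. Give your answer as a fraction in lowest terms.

1/16

ABO cross AO × AB → 1/2 A, 1/4 B, 1/4 AB.
Rh cross -/- × +/+ → 1 Rh+; so P(type A, Rh-positive) = 1/2 × 1 = 1/2 per child.
All 4 independent: (1/2)^4 = 1/16.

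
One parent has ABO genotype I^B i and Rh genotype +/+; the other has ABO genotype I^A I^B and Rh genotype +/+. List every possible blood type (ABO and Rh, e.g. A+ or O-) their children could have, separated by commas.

A+, B+, AB+

Gametes from I^B i × I^A I^B give offspring ABO genotypes I^A I^B, I^A i, I^B I^B, I^B i, i.e. phenotypes A, B, AB.
Rh cross +/+ × +/+ → phenotypes Rh+.
Combining independently: A+, B+, AB+.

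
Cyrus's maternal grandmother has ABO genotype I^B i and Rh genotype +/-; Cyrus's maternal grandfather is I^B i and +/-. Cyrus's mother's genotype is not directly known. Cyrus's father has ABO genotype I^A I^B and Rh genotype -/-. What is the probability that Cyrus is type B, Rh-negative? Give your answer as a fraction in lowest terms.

Cyrus's mother's ABO genotype from I^B i × I^B i: 1/4 I^B I^B, 1/2 I^B i, 1/4 i i.
Crossing each possibility with the father I^A I^B and summing P(type B): 1/4·1/2 + 1/2·1/2 + 1/4·1/2 = 1/2.
Similarly for Rh via the mother's Rh distribution: P(Rh-) = 1/2.
Independent loci: 1/2 × 1/2 = 1/4.

1/4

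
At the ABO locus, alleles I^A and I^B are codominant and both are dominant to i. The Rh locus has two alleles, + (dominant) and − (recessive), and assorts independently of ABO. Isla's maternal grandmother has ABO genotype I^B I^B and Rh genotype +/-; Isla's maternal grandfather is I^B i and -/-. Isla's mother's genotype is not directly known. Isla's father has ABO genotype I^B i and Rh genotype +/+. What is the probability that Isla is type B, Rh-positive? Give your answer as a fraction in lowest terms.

Isla's mother's ABO genotype from I^B I^B × I^B i: 1/2 I^B I^B, 1/2 I^B i.
Crossing each possibility with the father I^B i and summing P(type B): 1/2·1 + 1/2·3/4 = 7/8.
Similarly for Rh via the mother's Rh distribution: P(Rh+) = 1.
Independent loci: 7/8 × 1 = 7/8.

7/8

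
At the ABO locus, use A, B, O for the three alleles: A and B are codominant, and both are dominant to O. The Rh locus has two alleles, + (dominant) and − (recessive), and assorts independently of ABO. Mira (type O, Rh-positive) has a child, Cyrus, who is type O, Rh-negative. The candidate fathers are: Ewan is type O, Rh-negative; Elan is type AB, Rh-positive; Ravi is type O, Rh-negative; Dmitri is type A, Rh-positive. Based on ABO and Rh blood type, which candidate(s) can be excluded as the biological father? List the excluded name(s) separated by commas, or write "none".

A candidate is excluded only if no genotype consistent with his phenotype could produce a type O, Rh-negative child with a type O, Rh-positive mother.
Elan (type AB, Rh+): no genotype consistent with that phenotype can produce a type-O Rh- child with a type-O mother.

Elan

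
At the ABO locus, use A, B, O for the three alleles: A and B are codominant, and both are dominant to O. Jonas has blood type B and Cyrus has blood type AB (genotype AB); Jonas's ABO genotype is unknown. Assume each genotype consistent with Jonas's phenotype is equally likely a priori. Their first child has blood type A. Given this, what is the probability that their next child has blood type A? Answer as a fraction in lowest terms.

Possible genotypes: Jonas ∈ {BB, BO}; Cyrus ∈ {AB}.
Weight each parental genotype pair by prior × P(type-A child):
  BO × AB: posterior weight 1; P(next child type A) = 1/4.
Weighted sum = 1/4.

1/4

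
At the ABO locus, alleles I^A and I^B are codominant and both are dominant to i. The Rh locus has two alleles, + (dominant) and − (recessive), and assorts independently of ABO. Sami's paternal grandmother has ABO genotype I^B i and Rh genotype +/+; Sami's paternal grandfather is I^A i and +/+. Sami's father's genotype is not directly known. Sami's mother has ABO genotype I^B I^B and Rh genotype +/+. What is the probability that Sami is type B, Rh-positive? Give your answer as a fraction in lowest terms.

3/4

Sami's father's ABO genotype from I^B i × I^A i: 1/4 I^A I^B, 1/4 I^A i, 1/4 I^B i, 1/4 i i.
Crossing each possibility with the mother I^B I^B and summing P(type B): 1/4·1/2 + 1/4·1/2 + 1/4·1 + 1/4·1 = 3/4.
Similarly for Rh via the father's Rh distribution: P(Rh+) = 1.
Independent loci: 3/4 × 1 = 3/4.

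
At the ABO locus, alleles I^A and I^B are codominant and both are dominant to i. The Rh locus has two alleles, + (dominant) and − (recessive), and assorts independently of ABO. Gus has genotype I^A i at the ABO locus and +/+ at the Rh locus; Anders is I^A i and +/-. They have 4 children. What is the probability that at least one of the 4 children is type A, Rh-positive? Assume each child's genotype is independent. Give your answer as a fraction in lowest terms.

ABO cross I^A i × I^A i → 1/4 O, 3/4 A.
Rh cross +/+ × +/- → 1 Rh+; so P(type A, Rh-positive) = 3/4 × 1 = 3/4 per child.
P(none) = (1/4)^4 = 1/256; P(at least one) = 1 − 1/256 = 255/256.

255/256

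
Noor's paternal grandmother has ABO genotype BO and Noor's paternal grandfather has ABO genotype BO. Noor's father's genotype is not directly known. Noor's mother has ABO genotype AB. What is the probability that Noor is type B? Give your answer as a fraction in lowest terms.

1/2

Noor's father's ABO genotype from BO × BO: 1/4 BB, 1/2 BO, 1/4 OO.
Crossing each possibility with the mother AB and summing P(type B): 1/4·1/2 + 1/2·1/2 + 1/4·1/2 = 1/2.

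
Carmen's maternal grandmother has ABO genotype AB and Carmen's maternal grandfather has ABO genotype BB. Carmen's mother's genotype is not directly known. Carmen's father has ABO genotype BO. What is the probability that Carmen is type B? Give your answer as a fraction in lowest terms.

Carmen's mother's ABO genotype from AB × BB: 1/2 AB, 1/2 BB.
Crossing each possibility with the father BO and summing P(type B): 1/2·1/2 + 1/2·1 = 3/4.

3/4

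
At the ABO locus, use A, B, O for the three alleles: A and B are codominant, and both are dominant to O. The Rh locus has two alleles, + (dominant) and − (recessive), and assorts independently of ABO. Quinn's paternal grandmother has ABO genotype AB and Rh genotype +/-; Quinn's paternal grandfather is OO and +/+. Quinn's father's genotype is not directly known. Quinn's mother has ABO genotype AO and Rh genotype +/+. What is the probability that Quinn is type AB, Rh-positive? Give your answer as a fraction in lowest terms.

1/8

Quinn's father's ABO genotype from AB × OO: 1/2 AO, 1/2 BO.
Crossing each possibility with the mother AO and summing P(type AB): 1/2·0 + 1/2·1/4 = 1/8.
Similarly for Rh via the father's Rh distribution: P(Rh+) = 1.
Independent loci: 1/8 × 1 = 1/8.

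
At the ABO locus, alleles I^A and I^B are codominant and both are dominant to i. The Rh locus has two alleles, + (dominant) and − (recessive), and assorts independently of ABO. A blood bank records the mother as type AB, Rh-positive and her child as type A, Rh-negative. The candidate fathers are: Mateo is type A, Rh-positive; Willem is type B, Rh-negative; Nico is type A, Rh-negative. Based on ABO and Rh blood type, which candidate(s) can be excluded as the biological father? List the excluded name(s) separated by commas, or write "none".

A candidate is excluded only if no genotype consistent with his phenotype could produce a type A, Rh-negative child with a type AB, Rh-positive mother.
Every candidate has at least one consistent genotype combination, so none can be excluded.

none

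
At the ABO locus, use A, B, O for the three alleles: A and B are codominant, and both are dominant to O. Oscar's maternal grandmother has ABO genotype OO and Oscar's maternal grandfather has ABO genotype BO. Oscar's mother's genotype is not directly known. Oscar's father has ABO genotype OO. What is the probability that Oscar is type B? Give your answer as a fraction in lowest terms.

Oscar's mother's ABO genotype from OO × BO: 1/2 BO, 1/2 OO.
Crossing each possibility with the father OO and summing P(type B): 1/2·1/2 + 1/2·0 = 1/4.

1/4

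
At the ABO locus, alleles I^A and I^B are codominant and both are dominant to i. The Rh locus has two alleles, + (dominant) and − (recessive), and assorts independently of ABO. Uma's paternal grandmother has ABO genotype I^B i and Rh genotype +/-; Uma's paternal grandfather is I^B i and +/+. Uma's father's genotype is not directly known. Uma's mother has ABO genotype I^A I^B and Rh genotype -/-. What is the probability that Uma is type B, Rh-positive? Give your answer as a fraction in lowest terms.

Uma's father's ABO genotype from I^B i × I^B i: 1/4 I^B I^B, 1/2 I^B i, 1/4 i i.
Crossing each possibility with the mother I^A I^B and summing P(type B): 1/4·1/2 + 1/2·1/2 + 1/4·1/2 = 1/2.
Similarly for Rh via the father's Rh distribution: P(Rh+) = 3/4.
Independent loci: 1/2 × 3/4 = 3/8.

3/8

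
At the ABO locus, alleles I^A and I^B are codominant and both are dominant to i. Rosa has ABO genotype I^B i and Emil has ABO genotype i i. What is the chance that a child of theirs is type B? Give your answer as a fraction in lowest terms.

ABO cross I^B i × i i → offspring phenotypes: 1/2 O, 1/2 B.
So P(type B) = 1/2.

1/2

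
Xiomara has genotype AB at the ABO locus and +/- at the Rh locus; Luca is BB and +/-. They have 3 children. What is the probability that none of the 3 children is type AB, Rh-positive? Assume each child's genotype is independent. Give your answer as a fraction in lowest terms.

125/512

ABO cross AB × BB → 1/2 B, 1/2 AB.
Rh cross +/- × +/- → 3/4 Rh+, 1/4 Rh-; so P(type AB, Rh-positive) = 1/2 × 3/4 = 3/8 per child.
P(not type AB, Rh-positive) = 5/8 for one child; (5/8)^3 = 125/512.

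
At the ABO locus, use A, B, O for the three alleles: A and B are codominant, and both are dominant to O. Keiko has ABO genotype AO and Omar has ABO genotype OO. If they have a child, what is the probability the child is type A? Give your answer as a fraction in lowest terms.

1/2

ABO cross AO × OO → offspring phenotypes: 1/2 O, 1/2 A.
So P(type A) = 1/2.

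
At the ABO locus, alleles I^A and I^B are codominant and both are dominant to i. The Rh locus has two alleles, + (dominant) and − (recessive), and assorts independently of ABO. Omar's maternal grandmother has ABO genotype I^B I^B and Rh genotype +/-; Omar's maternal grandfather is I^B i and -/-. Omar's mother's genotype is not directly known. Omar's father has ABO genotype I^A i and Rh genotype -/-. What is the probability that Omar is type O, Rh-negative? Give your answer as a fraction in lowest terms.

Omar's mother's ABO genotype from I^B I^B × I^B i: 1/2 I^B I^B, 1/2 I^B i.
Crossing each possibility with the father I^A i and summing P(type O): 1/2·0 + 1/2·1/4 = 1/8.
Similarly for Rh via the mother's Rh distribution: P(Rh-) = 3/4.
Independent loci: 1/8 × 3/4 = 3/32.

3/32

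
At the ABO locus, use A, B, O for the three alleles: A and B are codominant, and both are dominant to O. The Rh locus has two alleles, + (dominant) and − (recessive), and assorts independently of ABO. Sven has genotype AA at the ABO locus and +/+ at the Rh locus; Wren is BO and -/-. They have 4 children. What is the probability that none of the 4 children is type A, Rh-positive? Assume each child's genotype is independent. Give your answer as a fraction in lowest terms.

1/16

ABO cross AA × BO → 1/2 A, 1/2 AB.
Rh cross +/+ × -/- → 1 Rh+; so P(type A, Rh-positive) = 1/2 × 1 = 1/2 per child.
P(not type A, Rh-positive) = 1/2 for one child; (1/2)^4 = 1/16.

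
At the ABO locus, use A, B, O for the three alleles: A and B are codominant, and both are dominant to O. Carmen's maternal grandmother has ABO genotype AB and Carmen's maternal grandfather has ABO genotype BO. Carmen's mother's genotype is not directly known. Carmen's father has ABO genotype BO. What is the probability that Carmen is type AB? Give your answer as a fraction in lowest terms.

Carmen's mother's ABO genotype from AB × BO: 1/4 AB, 1/4 AO, 1/4 BB, 1/4 BO.
Crossing each possibility with the father BO and summing P(type AB): 1/4·1/4 + 1/4·1/4 + 1/4·0 + 1/4·0 = 1/8.

1/8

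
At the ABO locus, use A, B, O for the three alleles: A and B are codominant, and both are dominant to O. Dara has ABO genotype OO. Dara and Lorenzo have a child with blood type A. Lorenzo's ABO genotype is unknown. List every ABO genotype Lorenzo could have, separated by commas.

For each candidate genotype of Lorenzo, check whether crossing it with OO can produce every observed child phenotype.
  AA → possible child types {A} ✓
  AB → possible child types {A, B} ✓
  AO → possible child types {O, A} ✓
  BB → possible child types {B} ✗
  BO → possible child types {O, B} ✗
  OO → possible child types {O} ✗

AA, AB, AO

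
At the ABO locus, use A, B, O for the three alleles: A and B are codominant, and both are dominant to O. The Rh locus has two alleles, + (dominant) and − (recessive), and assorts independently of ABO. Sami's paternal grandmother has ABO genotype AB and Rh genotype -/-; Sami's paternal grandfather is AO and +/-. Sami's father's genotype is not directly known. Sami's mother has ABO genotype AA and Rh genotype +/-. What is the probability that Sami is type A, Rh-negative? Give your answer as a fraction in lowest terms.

9/32

Sami's father's ABO genotype from AB × AO: 1/4 AA, 1/4 AB, 1/4 AO, 1/4 BO.
Crossing each possibility with the mother AA and summing P(type A): 1/4·1 + 1/4·1/2 + 1/4·1 + 1/4·1/2 = 3/4.
Similarly for Rh via the father's Rh distribution: P(Rh-) = 3/8.
Independent loci: 3/4 × 3/8 = 9/32.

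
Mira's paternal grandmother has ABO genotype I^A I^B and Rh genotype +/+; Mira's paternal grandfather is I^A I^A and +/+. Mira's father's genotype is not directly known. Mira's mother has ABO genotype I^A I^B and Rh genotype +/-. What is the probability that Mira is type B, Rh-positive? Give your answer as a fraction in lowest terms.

1/8

Mira's father's ABO genotype from I^A I^B × I^A I^A: 1/2 I^A I^A, 1/2 I^A I^B.
Crossing each possibility with the mother I^A I^B and summing P(type B): 1/2·0 + 1/2·1/4 = 1/8.
Similarly for Rh via the father's Rh distribution: P(Rh+) = 1.
Independent loci: 1/8 × 1 = 1/8.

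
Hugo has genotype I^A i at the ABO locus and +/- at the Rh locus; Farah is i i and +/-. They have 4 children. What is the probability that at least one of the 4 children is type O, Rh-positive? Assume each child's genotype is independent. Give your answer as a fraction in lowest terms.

3471/4096

ABO cross I^A i × i i → 1/2 O, 1/2 A.
Rh cross +/- × +/- → 3/4 Rh+, 1/4 Rh-; so P(type O, Rh-positive) = 1/2 × 3/4 = 3/8 per child.
P(none) = (5/8)^4 = 625/4096; P(at least one) = 1 − 625/4096 = 3471/4096.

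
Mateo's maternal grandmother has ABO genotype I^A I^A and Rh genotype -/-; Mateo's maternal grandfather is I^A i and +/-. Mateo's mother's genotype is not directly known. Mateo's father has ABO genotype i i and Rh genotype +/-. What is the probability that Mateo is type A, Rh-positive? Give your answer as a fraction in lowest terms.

15/32

Mateo's mother's ABO genotype from I^A I^A × I^A i: 1/2 I^A I^A, 1/2 I^A i.
Crossing each possibility with the father i i and summing P(type A): 1/2·1 + 1/2·1/2 = 3/4.
Similarly for Rh via the mother's Rh distribution: P(Rh+) = 5/8.
Independent loci: 3/4 × 5/8 = 15/32.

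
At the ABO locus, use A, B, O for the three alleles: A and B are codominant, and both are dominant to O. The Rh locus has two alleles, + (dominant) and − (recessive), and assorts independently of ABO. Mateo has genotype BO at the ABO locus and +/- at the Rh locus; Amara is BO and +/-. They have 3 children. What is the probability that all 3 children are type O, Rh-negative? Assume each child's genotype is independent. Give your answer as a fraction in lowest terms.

1/4096

ABO cross BO × BO → 1/4 O, 3/4 B.
Rh cross +/- × +/- → 3/4 Rh+, 1/4 Rh-; so P(type O, Rh-negative) = 1/4 × 1/4 = 1/16 per child.
All 3 independent: (1/16)^3 = 1/4096.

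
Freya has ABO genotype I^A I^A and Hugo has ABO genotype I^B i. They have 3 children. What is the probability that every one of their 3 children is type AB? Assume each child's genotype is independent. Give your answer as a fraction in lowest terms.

1/8

ABO cross I^A I^A × I^B i → 1/2 A, 1/2 AB.
So P(type AB) = 1/2 per child.
All 3 independent: (1/2)^3 = 1/8.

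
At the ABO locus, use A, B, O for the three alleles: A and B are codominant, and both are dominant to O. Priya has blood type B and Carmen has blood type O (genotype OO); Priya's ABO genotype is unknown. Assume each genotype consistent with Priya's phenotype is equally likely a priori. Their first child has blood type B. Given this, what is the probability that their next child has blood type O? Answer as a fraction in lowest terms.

1/6

Possible genotypes: Priya ∈ {BB, BO}; Carmen ∈ {OO}.
Weight each parental genotype pair by prior × P(type-B child):
  BB × OO: posterior weight 2/3; P(next child type O) = 0.
  BO × OO: posterior weight 1/3; P(next child type O) = 1/2.
Weighted sum = 1/6.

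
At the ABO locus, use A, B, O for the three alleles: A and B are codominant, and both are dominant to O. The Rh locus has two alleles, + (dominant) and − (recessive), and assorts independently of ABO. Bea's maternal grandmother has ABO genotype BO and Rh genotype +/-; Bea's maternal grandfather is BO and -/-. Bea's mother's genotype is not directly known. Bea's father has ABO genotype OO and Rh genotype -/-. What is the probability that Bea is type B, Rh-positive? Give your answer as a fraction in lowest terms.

Bea's mother's ABO genotype from BO × BO: 1/4 BB, 1/2 BO, 1/4 OO.
Crossing each possibility with the father OO and summing P(type B): 1/4·1 + 1/2·1/2 + 1/4·0 = 1/2.
Similarly for Rh via the mother's Rh distribution: P(Rh+) = 1/4.
Independent loci: 1/2 × 1/4 = 1/8.

1/8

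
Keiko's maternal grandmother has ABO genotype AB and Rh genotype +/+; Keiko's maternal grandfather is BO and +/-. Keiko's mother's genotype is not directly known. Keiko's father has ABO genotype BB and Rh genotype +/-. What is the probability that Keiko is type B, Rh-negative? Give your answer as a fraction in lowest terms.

3/32

Keiko's mother's ABO genotype from AB × BO: 1/4 AB, 1/4 AO, 1/4 BB, 1/4 BO.
Crossing each possibility with the father BB and summing P(type B): 1/4·1/2 + 1/4·1/2 + 1/4·1 + 1/4·1 = 3/4.
Similarly for Rh via the mother's Rh distribution: P(Rh-) = 1/8.
Independent loci: 3/4 × 1/8 = 3/32.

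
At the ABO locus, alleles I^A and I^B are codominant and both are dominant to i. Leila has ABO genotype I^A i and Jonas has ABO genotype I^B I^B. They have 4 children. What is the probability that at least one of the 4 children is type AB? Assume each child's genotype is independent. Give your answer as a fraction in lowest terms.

15/16

ABO cross I^A i × I^B I^B → 1/2 B, 1/2 AB.
So P(type AB) = 1/2 per child.
P(none) = (1/2)^4 = 1/16; P(at least one) = 1 − 1/16 = 15/16.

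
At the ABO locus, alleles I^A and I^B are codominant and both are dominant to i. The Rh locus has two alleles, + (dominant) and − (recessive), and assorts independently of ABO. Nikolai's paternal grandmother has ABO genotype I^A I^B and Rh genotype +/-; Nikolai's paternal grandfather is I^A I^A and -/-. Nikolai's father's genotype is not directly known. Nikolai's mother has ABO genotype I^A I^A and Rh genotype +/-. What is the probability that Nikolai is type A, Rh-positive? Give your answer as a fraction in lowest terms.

Nikolai's father's ABO genotype from I^A I^B × I^A I^A: 1/2 I^A I^A, 1/2 I^A I^B.
Crossing each possibility with the mother I^A I^A and summing P(type A): 1/2·1 + 1/2·1/2 = 3/4.
Similarly for Rh via the father's Rh distribution: P(Rh+) = 5/8.
Independent loci: 3/4 × 5/8 = 15/32.

15/32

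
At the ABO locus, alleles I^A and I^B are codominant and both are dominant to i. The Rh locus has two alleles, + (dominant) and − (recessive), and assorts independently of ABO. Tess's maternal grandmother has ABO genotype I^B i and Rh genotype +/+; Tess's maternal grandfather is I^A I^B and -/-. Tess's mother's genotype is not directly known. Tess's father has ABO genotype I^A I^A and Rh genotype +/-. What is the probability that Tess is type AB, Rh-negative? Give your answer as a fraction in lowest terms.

Tess's mother's ABO genotype from I^B i × I^A I^B: 1/4 I^A I^B, 1/4 I^A i, 1/4 I^B I^B, 1/4 I^B i.
Crossing each possibility with the father I^A I^A and summing P(type AB): 1/4·1/2 + 1/4·0 + 1/4·1 + 1/4·1/2 = 1/2.
Similarly for Rh via the mother's Rh distribution: P(Rh-) = 1/4.
Independent loci: 1/2 × 1/4 = 1/8.

1/8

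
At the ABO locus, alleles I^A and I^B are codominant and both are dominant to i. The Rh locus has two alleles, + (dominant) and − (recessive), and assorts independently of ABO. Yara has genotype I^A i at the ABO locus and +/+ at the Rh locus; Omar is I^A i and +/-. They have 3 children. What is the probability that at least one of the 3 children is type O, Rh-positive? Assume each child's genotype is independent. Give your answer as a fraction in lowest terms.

ABO cross I^A i × I^A i → 1/4 O, 3/4 A.
Rh cross +/+ × +/- → 1 Rh+; so P(type O, Rh-positive) = 1/4 × 1 = 1/4 per child.
P(none) = (3/4)^3 = 27/64; P(at least one) = 1 − 27/64 = 37/64.

37/64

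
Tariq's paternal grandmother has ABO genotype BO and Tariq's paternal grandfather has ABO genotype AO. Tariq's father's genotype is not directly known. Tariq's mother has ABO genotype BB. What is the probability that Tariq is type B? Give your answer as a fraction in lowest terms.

3/4

Tariq's father's ABO genotype from BO × AO: 1/4 AB, 1/4 AO, 1/4 BO, 1/4 OO.
Crossing each possibility with the mother BB and summing P(type B): 1/4·1/2 + 1/4·1/2 + 1/4·1 + 1/4·1 = 3/4.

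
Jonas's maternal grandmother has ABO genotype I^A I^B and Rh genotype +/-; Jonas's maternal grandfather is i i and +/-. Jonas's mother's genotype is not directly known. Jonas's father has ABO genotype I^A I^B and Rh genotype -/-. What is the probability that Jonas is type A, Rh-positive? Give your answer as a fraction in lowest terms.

3/16

Jonas's mother's ABO genotype from I^A I^B × i i: 1/2 I^A i, 1/2 I^B i.
Crossing each possibility with the father I^A I^B and summing P(type A): 1/2·1/2 + 1/2·1/4 = 3/8.
Similarly for Rh via the mother's Rh distribution: P(Rh+) = 1/2.
Independent loci: 3/8 × 1/2 = 3/16.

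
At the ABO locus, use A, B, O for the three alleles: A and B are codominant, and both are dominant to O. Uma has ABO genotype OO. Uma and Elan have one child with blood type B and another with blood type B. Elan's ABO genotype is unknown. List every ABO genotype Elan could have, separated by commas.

For each candidate genotype of Elan, check whether crossing it with OO can produce every observed child phenotype.
  AA → possible child types {A} ✗
  AB → possible child types {A, B} ✓
  AO → possible child types {O, A} ✗
  BB → possible child types {B} ✓
  BO → possible child types {O, B} ✓
  OO → possible child types {O} ✗

AB, BB, BO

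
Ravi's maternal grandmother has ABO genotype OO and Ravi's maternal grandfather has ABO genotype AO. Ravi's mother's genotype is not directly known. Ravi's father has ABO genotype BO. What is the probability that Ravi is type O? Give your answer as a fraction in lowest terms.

Ravi's mother's ABO genotype from OO × AO: 1/2 AO, 1/2 OO.
Crossing each possibility with the father BO and summing P(type O): 1/2·1/4 + 1/2·1/2 = 3/8.

3/8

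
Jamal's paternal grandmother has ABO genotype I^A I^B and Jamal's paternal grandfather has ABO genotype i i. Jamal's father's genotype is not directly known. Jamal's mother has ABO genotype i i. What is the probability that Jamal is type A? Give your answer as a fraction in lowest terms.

1/4

Jamal's father's ABO genotype from I^A I^B × i i: 1/2 I^A i, 1/2 I^B i.
Crossing each possibility with the mother i i and summing P(type A): 1/2·1/2 + 1/2·0 = 1/4.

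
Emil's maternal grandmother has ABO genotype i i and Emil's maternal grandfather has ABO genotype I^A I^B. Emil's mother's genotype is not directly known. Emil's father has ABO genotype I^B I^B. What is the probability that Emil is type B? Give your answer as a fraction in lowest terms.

3/4

Emil's mother's ABO genotype from i i × I^A I^B: 1/2 I^A i, 1/2 I^B i.
Crossing each possibility with the father I^B I^B and summing P(type B): 1/2·1/2 + 1/2·1 = 3/4.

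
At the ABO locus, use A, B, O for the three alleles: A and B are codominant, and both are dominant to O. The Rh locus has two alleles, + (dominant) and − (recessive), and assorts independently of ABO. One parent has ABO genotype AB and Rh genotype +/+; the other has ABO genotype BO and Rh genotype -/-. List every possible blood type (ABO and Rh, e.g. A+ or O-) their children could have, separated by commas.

A+, B+, AB+

Gametes from AB × BO give offspring ABO genotypes AB, AO, BB, BO, i.e. phenotypes A, B, AB.
Rh cross +/+ × -/- → phenotypes Rh+.
Combining independently: A+, B+, AB+.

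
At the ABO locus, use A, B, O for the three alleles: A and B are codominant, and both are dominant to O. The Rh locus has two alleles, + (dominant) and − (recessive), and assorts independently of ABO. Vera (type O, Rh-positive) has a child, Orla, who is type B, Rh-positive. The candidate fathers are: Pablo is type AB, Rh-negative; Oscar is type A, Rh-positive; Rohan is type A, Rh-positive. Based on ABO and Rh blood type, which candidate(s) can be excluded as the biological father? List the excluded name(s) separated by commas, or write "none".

A candidate is excluded only if no genotype consistent with his phenotype could produce a type B, Rh-positive child with a type O, Rh-positive mother.
Oscar (type A, Rh+): no genotype consistent with that phenotype can produce a type-B Rh+ child with a type-O mother.
Rohan (type A, Rh+): no genotype consistent with that phenotype can produce a type-B Rh+ child with a type-O mother.

Oscar, Rohan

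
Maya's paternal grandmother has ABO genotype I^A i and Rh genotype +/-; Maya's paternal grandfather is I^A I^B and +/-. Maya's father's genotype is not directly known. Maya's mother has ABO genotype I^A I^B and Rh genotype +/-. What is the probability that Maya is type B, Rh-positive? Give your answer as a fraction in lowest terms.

3/16

Maya's father's ABO genotype from I^A i × I^A I^B: 1/4 I^A I^A, 1/4 I^A I^B, 1/4 I^A i, 1/4 I^B i.
Crossing each possibility with the mother I^A I^B and summing P(type B): 1/4·0 + 1/4·1/4 + 1/4·1/4 + 1/4·1/2 = 1/4.
Similarly for Rh via the father's Rh distribution: P(Rh+) = 3/4.
Independent loci: 1/4 × 3/4 = 3/16.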